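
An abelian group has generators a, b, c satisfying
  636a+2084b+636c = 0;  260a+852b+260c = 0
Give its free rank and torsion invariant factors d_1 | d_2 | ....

rank_ℚ(R)=2; free=3−2=1
SNF(R) diag = [4, 8] → torsion [4, 8]

Answer: M ≅ ℤ^1 ⊕ ℤ/4 ⊕ ℤ/8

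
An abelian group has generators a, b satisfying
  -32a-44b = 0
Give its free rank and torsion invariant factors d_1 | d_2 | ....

rank_ℚ(R)=1; free=2−1=1
SNF(R) diag = [4] → torsion [4]

Answer: M ≅ ℤ^1 ⊕ ℤ/4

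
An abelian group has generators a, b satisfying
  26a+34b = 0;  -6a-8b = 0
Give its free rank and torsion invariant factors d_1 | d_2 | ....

rank_ℚ(R)=2; free=2−2=0
SNF(R) diag = [2, 2] → torsion [2, 2]

Answer: M ≅ ℤ/2 ⊕ ℤ/2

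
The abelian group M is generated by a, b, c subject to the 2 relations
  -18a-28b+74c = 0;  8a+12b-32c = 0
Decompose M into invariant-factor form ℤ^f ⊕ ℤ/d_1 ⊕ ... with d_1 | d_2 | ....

Answer: M ≅ ℤ^1 ⊕ ℤ/2 ⊕ ℤ/4

Derivation:
rank_ℚ(R)=2; free=3−2=1
SNF(R) diag = [2, 4] → torsion [2, 4]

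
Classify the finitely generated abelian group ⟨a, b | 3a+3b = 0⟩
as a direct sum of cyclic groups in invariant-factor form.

Answer: M ≅ ℤ^1 ⊕ ℤ/3

Derivation:
rank_ℚ(R)=1; free=2−1=1
SNF(R) diag = [3] → torsion [3]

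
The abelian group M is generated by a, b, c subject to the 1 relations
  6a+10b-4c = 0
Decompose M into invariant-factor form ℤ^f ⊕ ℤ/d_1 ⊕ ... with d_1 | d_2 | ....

rank_ℚ(R)=1; free=3−1=2
SNF(R) diag = [2] → torsion [2]

Answer: M ≅ ℤ^2 ⊕ ℤ/2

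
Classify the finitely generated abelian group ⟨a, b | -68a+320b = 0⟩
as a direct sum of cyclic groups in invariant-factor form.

rank_ℚ(R)=1; free=2−1=1
SNF(R) diag = [4] → torsion [4]

Answer: M ≅ ℤ^1 ⊕ ℤ/4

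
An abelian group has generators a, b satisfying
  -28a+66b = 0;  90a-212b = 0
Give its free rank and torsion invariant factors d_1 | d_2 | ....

Answer: M ≅ ℤ/2 ⊕ ℤ/2

Derivation:
rank_ℚ(R)=2; free=2−2=0
SNF(R) diag = [2, 2] → torsion [2, 2]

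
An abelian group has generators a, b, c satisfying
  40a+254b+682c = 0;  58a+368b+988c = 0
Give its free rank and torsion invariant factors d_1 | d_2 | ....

Answer: M ≅ ℤ^1 ⊕ ℤ/2 ⊕ ℤ/6

Derivation:
rank_ℚ(R)=2; free=3−2=1
SNF(R) diag = [2, 6] → torsion [2, 6]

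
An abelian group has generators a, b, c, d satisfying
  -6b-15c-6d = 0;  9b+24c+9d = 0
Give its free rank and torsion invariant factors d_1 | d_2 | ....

Answer: M ≅ ℤ^2 ⊕ ℤ/3 ⊕ ℤ/3

Derivation:
rank_ℚ(R)=2; free=4−2=2
SNF(R) diag = [3, 3] → torsion [3, 3]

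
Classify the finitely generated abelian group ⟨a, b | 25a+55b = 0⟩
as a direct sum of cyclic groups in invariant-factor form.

Answer: M ≅ ℤ^1 ⊕ ℤ/5

Derivation:
rank_ℚ(R)=1; free=2−1=1
SNF(R) diag = [5] → torsion [5]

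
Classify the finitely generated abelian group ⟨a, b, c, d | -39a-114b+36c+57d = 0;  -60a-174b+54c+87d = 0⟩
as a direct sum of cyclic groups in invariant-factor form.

Answer: M ≅ ℤ^2 ⊕ ℤ/3 ⊕ ℤ/9

Derivation:
rank_ℚ(R)=2; free=4−2=2
SNF(R) diag = [3, 9] → torsion [3, 9]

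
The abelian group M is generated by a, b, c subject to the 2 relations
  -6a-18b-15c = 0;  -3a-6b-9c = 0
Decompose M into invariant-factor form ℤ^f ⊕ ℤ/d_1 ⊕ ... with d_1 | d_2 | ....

Answer: M ≅ ℤ^1 ⊕ ℤ/3 ⊕ ℤ/3

Derivation:
rank_ℚ(R)=2; free=3−2=1
SNF(R) diag = [3, 3] → torsion [3, 3]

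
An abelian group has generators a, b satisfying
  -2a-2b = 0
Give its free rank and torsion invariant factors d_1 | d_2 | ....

rank_ℚ(R)=1; free=2−1=1
SNF(R) diag = [2] → torsion [2]

Answer: M ≅ ℤ^1 ⊕ ℤ/2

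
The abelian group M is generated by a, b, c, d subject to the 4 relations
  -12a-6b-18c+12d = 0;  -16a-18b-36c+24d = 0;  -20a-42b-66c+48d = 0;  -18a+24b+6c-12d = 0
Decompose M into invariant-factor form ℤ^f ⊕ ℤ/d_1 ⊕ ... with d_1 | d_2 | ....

rank_ℚ(R)=4; free=4−4=0
SNF(R) diag = [2, 6, 6, 12] → torsion [2, 6, 6, 12]

Answer: M ≅ ℤ/2 ⊕ ℤ/6 ⊕ ℤ/6 ⊕ ℤ/12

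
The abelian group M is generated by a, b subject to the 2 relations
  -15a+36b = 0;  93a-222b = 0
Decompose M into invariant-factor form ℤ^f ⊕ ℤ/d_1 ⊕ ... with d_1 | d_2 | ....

Answer: M ≅ ℤ/3 ⊕ ℤ/6

Derivation:
rank_ℚ(R)=2; free=2−2=0
SNF(R) diag = [3, 6] → torsion [3, 6]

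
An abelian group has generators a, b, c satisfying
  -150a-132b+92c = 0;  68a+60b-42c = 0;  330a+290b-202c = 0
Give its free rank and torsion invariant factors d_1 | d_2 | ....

Answer: M ≅ ℤ/2 ⊕ ℤ/2 ⊕ ℤ/2

Derivation:
rank_ℚ(R)=3; free=3−3=0
SNF(R) diag = [2, 2, 2] → torsion [2, 2, 2]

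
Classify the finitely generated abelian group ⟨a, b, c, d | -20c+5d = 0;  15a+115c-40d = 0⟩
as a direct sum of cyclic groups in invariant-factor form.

rank_ℚ(R)=2; free=4−2=2
SNF(R) diag = [5, 15] → torsion [5, 15]

Answer: M ≅ ℤ^2 ⊕ ℤ/5 ⊕ ℤ/15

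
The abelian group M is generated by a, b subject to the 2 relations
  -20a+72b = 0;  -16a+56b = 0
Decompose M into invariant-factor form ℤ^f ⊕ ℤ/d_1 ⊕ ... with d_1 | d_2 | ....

Answer: M ≅ ℤ/4 ⊕ ℤ/8

Derivation:
rank_ℚ(R)=2; free=2−2=0
SNF(R) diag = [4, 8] → torsion [4, 8]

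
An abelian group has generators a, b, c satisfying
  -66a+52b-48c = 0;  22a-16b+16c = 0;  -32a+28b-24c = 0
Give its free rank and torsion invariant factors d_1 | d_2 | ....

rank_ℚ(R)=3; free=3−3=0
SNF(R) diag = [2, 4, 8] → torsion [2, 4, 8]

Answer: M ≅ ℤ/2 ⊕ ℤ/4 ⊕ ℤ/8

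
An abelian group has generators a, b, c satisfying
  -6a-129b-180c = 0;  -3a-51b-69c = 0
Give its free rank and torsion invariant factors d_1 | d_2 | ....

Answer: M ≅ ℤ^1 ⊕ ℤ/3 ⊕ ℤ/3

Derivation:
rank_ℚ(R)=2; free=3−2=1
SNF(R) diag = [3, 3] → torsion [3, 3]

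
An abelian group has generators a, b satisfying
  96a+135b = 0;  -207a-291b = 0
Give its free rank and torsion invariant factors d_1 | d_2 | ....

Answer: M ≅ ℤ/3 ⊕ ℤ/3

Derivation:
rank_ℚ(R)=2; free=2−2=0
SNF(R) diag = [3, 3] → torsion [3, 3]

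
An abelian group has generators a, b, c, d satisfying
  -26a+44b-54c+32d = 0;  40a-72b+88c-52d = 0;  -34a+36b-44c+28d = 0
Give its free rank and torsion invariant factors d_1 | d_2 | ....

rank_ℚ(R)=3; free=4−3=1
SNF(R) diag = [2, 2, 4] → torsion [2, 2, 4]

Answer: M ≅ ℤ^1 ⊕ ℤ/2 ⊕ ℤ/2 ⊕ ℤ/4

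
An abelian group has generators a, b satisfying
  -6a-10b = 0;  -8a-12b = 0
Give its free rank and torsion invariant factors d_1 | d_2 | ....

Answer: M ≅ ℤ/2 ⊕ ℤ/4

Derivation:
rank_ℚ(R)=2; free=2−2=0
SNF(R) diag = [2, 4] → torsion [2, 4]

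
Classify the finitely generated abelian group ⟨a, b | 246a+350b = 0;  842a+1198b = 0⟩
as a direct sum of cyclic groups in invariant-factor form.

rank_ℚ(R)=2; free=2−2=0
SNF(R) diag = [2, 4] → torsion [2, 4]

Answer: M ≅ ℤ/2 ⊕ ℤ/4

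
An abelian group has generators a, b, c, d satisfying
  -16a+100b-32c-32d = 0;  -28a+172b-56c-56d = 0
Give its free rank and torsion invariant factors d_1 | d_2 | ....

Answer: M ≅ ℤ^2 ⊕ ℤ/4 ⊕ ℤ/12

Derivation:
rank_ℚ(R)=2; free=4−2=2
SNF(R) diag = [4, 12] → torsion [4, 12]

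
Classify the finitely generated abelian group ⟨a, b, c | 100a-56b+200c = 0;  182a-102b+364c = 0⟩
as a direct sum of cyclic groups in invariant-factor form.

Answer: M ≅ ℤ^1 ⊕ ℤ/2 ⊕ ℤ/4

Derivation:
rank_ℚ(R)=2; free=3−2=1
SNF(R) diag = [2, 4] → torsion [2, 4]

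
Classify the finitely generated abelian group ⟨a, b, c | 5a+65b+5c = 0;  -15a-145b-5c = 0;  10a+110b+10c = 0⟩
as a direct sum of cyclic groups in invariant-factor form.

Answer: M ≅ ℤ/5 ⊕ ℤ/10 ⊕ ℤ/20

Derivation:
rank_ℚ(R)=3; free=3−3=0
SNF(R) diag = [5, 10, 20] → torsion [5, 10, 20]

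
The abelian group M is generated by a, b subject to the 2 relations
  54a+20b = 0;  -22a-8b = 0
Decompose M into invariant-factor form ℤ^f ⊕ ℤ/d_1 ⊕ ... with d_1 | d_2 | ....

Answer: M ≅ ℤ/2 ⊕ ℤ/4

Derivation:
rank_ℚ(R)=2; free=2−2=0
SNF(R) diag = [2, 4] → torsion [2, 4]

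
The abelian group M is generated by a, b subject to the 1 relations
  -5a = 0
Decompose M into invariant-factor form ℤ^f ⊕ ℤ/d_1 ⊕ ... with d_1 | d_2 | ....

rank_ℚ(R)=1; free=2−1=1
SNF(R) diag = [5] → torsion [5]

Answer: M ≅ ℤ^1 ⊕ ℤ/5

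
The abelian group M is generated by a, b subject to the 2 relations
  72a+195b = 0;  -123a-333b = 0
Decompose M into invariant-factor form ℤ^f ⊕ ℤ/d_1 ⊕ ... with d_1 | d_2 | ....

Answer: M ≅ ℤ/3 ⊕ ℤ/3

Derivation:
rank_ℚ(R)=2; free=2−2=0
SNF(R) diag = [3, 3] → torsion [3, 3]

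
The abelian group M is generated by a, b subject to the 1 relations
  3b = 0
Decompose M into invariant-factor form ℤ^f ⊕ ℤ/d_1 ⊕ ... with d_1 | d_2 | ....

Answer: M ≅ ℤ^1 ⊕ ℤ/3

Derivation:
rank_ℚ(R)=1; free=2−1=1
SNF(R) diag = [3] → torsion [3]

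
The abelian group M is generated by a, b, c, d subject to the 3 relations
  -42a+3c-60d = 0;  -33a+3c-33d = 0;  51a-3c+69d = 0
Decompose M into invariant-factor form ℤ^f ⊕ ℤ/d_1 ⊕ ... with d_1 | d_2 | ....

rank_ℚ(R)=3; free=4−3=1
SNF(R) diag = [3, 9, 18] → torsion [3, 9, 18]

Answer: M ≅ ℤ^1 ⊕ ℤ/3 ⊕ ℤ/9 ⊕ ℤ/18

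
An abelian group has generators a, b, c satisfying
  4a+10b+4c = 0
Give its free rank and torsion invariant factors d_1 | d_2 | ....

Answer: M ≅ ℤ^2 ⊕ ℤ/2

Derivation:
rank_ℚ(R)=1; free=3−1=2
SNF(R) diag = [2] → torsion [2]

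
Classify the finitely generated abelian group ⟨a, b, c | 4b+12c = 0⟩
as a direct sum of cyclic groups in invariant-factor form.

rank_ℚ(R)=1; free=3−1=2
SNF(R) diag = [4] → torsion [4]

Answer: M ≅ ℤ^2 ⊕ ℤ/4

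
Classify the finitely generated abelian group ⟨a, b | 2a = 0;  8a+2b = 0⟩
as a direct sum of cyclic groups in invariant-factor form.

rank_ℚ(R)=2; free=2−2=0
SNF(R) diag = [2, 2] → torsion [2, 2]

Answer: M ≅ ℤ/2 ⊕ ℤ/2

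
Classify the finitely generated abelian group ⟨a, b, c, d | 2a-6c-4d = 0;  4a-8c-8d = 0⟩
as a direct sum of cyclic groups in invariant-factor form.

rank_ℚ(R)=2; free=4−2=2
SNF(R) diag = [2, 4] → torsion [2, 4]

Answer: M ≅ ℤ^2 ⊕ ℤ/2 ⊕ ℤ/4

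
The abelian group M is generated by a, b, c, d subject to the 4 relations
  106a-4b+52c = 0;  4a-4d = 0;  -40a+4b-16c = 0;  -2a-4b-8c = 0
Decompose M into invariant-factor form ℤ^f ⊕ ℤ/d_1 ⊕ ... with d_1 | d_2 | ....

rank_ℚ(R)=4; free=4−4=0
SNF(R) diag = [2, 4, 12, 12] → torsion [2, 4, 12, 12]

Answer: M ≅ ℤ/2 ⊕ ℤ/4 ⊕ ℤ/12 ⊕ ℤ/12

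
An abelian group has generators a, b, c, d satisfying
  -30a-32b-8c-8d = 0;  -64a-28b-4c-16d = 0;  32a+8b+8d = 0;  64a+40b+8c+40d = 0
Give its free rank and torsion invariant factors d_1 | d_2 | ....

rank_ℚ(R)=4; free=4−4=0
SNF(R) diag = [2, 4, 8, 24] → torsion [2, 4, 8, 24]

Answer: M ≅ ℤ/2 ⊕ ℤ/4 ⊕ ℤ/8 ⊕ ℤ/24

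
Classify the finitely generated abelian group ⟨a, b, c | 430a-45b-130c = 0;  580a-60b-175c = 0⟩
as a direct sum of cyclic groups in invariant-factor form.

Answer: M ≅ ℤ^1 ⊕ ℤ/5 ⊕ ℤ/15

Derivation:
rank_ℚ(R)=2; free=3−2=1
SNF(R) diag = [5, 15] → torsion [5, 15]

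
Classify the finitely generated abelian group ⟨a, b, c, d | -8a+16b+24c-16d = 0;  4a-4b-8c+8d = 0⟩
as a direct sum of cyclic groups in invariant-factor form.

rank_ℚ(R)=2; free=4−2=2
SNF(R) diag = [4, 8] → torsion [4, 8]

Answer: M ≅ ℤ^2 ⊕ ℤ/4 ⊕ ℤ/8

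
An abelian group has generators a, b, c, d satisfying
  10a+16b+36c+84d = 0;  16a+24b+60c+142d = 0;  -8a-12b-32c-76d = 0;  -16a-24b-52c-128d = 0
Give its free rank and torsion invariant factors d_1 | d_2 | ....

rank_ℚ(R)=4; free=4−4=0
SNF(R) diag = [2, 2, 4, 12] → torsion [2, 2, 4, 12]

Answer: M ≅ ℤ/2 ⊕ ℤ/2 ⊕ ℤ/4 ⊕ ℤ/12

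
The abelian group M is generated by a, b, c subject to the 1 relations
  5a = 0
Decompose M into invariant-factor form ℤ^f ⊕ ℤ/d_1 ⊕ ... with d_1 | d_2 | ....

rank_ℚ(R)=1; free=3−1=2
SNF(R) diag = [5] → torsion [5]

Answer: M ≅ ℤ^2 ⊕ ℤ/5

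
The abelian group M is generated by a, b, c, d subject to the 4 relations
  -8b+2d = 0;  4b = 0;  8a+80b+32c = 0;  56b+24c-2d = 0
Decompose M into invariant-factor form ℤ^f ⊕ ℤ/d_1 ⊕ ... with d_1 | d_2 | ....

rank_ℚ(R)=4; free=4−4=0
SNF(R) diag = [2, 4, 8, 24] → torsion [2, 4, 8, 24]

Answer: M ≅ ℤ/2 ⊕ ℤ/4 ⊕ ℤ/8 ⊕ ℤ/24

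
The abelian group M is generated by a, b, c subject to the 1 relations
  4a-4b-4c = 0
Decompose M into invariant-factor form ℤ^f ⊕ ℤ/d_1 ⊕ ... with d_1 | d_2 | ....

rank_ℚ(R)=1; free=3−1=2
SNF(R) diag = [4] → torsion [4]

Answer: M ≅ ℤ^2 ⊕ ℤ/4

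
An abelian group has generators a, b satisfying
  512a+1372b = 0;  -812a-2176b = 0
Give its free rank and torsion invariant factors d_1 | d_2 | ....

rank_ℚ(R)=2; free=2−2=0
SNF(R) diag = [4, 12] → torsion [4, 12]

Answer: M ≅ ℤ/4 ⊕ ℤ/12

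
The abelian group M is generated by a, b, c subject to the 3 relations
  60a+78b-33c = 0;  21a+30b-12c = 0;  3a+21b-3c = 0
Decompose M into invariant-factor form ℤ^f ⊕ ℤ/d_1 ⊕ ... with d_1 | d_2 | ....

rank_ℚ(R)=3; free=3−3=0
SNF(R) diag = [3, 9, 9] → torsion [3, 9, 9]

Answer: M ≅ ℤ/3 ⊕ ℤ/9 ⊕ ℤ/9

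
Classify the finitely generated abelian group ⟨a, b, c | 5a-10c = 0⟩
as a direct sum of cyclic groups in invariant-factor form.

Answer: M ≅ ℤ^2 ⊕ ℤ/5

Derivation:
rank_ℚ(R)=1; free=3−1=2
SNF(R) diag = [5] → torsion [5]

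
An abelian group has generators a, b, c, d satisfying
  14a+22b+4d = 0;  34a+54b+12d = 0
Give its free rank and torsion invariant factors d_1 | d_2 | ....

Answer: M ≅ ℤ^2 ⊕ ℤ/2 ⊕ ℤ/4

Derivation:
rank_ℚ(R)=2; free=4−2=2
SNF(R) diag = [2, 4] → torsion [2, 4]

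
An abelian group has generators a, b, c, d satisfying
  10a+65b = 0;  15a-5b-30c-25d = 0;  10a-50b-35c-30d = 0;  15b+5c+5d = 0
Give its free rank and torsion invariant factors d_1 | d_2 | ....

Answer: M ≅ ℤ/5 ⊕ ℤ/5 ⊕ ℤ/5 ⊕ ℤ/5

Derivation:
rank_ℚ(R)=4; free=4−4=0
SNF(R) diag = [5, 5, 5, 5] → torsion [5, 5, 5, 5]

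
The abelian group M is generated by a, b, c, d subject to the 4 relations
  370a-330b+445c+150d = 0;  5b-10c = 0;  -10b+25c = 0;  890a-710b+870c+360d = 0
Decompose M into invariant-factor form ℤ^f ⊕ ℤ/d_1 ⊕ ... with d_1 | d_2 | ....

rank_ℚ(R)=4; free=4−4=0
SNF(R) diag = [5, 5, 10, 30] → torsion [5, 5, 10, 30]

Answer: M ≅ ℤ/5 ⊕ ℤ/5 ⊕ ℤ/10 ⊕ ℤ/30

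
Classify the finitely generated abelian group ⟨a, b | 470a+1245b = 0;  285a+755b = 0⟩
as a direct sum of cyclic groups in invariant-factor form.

rank_ℚ(R)=2; free=2−2=0
SNF(R) diag = [5, 5] → torsion [5, 5]

Answer: M ≅ ℤ/5 ⊕ ℤ/5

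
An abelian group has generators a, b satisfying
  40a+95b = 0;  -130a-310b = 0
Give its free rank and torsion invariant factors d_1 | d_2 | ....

Answer: M ≅ ℤ/5 ⊕ ℤ/10

Derivation:
rank_ℚ(R)=2; free=2−2=0
SNF(R) diag = [5, 10] → torsion [5, 10]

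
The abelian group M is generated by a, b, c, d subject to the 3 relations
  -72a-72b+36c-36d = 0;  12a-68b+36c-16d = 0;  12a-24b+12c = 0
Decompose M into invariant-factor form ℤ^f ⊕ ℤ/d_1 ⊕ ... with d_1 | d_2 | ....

Answer: M ≅ ℤ^1 ⊕ ℤ/4 ⊕ ℤ/12 ⊕ ℤ/36

Derivation:
rank_ℚ(R)=3; free=4−3=1
SNF(R) diag = [4, 12, 36] → torsion [4, 12, 36]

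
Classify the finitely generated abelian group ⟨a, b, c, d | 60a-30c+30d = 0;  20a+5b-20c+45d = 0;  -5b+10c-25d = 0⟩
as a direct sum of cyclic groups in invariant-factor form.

rank_ℚ(R)=3; free=4−3=1
SNF(R) diag = [5, 10, 30] → torsion [5, 10, 30]

Answer: M ≅ ℤ^1 ⊕ ℤ/5 ⊕ ℤ/10 ⊕ ℤ/30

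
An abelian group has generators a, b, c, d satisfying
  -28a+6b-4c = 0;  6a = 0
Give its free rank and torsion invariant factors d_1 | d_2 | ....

Answer: M ≅ ℤ^2 ⊕ ℤ/2 ⊕ ℤ/6

Derivation:
rank_ℚ(R)=2; free=4−2=2
SNF(R) diag = [2, 6] → torsion [2, 6]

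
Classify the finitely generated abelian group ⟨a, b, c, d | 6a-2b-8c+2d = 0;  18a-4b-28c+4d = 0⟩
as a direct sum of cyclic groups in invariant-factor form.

Answer: M ≅ ℤ^2 ⊕ ℤ/2 ⊕ ℤ/6

Derivation:
rank_ℚ(R)=2; free=4−2=2
SNF(R) diag = [2, 6] → torsion [2, 6]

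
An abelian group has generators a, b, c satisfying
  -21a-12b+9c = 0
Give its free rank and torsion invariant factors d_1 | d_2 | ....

Answer: M ≅ ℤ^2 ⊕ ℤ/3

Derivation:
rank_ℚ(R)=1; free=3−1=2
SNF(R) diag = [3] → torsion [3]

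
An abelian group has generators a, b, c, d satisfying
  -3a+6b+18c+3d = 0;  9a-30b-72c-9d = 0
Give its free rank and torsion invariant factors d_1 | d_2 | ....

Answer: M ≅ ℤ^2 ⊕ ℤ/3 ⊕ ℤ/6

Derivation:
rank_ℚ(R)=2; free=4−2=2
SNF(R) diag = [3, 6] → torsion [3, 6]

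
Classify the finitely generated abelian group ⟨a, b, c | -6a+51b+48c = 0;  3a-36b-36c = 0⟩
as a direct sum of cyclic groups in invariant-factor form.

rank_ℚ(R)=2; free=3−2=1
SNF(R) diag = [3, 3] → torsion [3, 3]

Answer: M ≅ ℤ^1 ⊕ ℤ/3 ⊕ ℤ/3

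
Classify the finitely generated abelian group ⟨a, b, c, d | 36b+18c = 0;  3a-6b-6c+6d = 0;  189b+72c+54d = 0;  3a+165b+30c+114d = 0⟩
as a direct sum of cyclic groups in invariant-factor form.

rank_ℚ(R)=4; free=4−4=0
SNF(R) diag = [3, 9, 18, 54] → torsion [3, 9, 18, 54]

Answer: M ≅ ℤ/3 ⊕ ℤ/9 ⊕ ℤ/18 ⊕ ℤ/54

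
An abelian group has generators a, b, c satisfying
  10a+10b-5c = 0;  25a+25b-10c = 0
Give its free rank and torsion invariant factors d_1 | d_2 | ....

Answer: M ≅ ℤ^1 ⊕ ℤ/5 ⊕ ℤ/5

Derivation:
rank_ℚ(R)=2; free=3−2=1
SNF(R) diag = [5, 5] → torsion [5, 5]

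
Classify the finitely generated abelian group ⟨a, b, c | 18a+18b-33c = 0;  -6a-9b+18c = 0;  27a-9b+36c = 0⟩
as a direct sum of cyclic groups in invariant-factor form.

Answer: M ≅ ℤ/3 ⊕ ℤ/3 ⊕ ℤ/9

Derivation:
rank_ℚ(R)=3; free=3−3=0
SNF(R) diag = [3, 3, 9] → torsion [3, 3, 9]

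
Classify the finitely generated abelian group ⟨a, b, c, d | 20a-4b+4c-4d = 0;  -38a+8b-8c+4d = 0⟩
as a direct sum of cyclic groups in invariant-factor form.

rank_ℚ(R)=2; free=4−2=2
SNF(R) diag = [2, 4] → torsion [2, 4]

Answer: M ≅ ℤ^2 ⊕ ℤ/2 ⊕ ℤ/4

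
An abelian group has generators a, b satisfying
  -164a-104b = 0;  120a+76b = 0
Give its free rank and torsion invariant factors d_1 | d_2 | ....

Answer: M ≅ ℤ/4 ⊕ ℤ/4

Derivation:
rank_ℚ(R)=2; free=2−2=0
SNF(R) diag = [4, 4] → torsion [4, 4]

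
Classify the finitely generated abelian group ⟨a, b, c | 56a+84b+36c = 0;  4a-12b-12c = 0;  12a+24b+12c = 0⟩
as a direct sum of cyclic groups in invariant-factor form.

rank_ℚ(R)=3; free=3−3=0
SNF(R) diag = [4, 12, 12] → torsion [4, 12, 12]

Answer: M ≅ ℤ/4 ⊕ ℤ/12 ⊕ ℤ/12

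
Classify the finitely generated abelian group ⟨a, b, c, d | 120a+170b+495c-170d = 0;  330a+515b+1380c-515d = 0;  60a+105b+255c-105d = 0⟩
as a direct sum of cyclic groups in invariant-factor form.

Answer: M ≅ ℤ^1 ⊕ ℤ/5 ⊕ ℤ/15 ⊕ ℤ/30

Derivation:
rank_ℚ(R)=3; free=4−3=1
SNF(R) diag = [5, 15, 30] → torsion [5, 15, 30]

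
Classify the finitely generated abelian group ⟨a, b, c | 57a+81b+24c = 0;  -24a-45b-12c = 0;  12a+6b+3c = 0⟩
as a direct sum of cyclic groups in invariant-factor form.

Answer: M ≅ ℤ/3 ⊕ ℤ/3 ⊕ ℤ/9

Derivation:
rank_ℚ(R)=3; free=3−3=0
SNF(R) diag = [3, 3, 9] → torsion [3, 3, 9]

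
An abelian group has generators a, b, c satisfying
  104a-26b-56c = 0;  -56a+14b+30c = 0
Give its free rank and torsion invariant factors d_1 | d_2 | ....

rank_ℚ(R)=2; free=3−2=1
SNF(R) diag = [2, 2] → torsion [2, 2]

Answer: M ≅ ℤ^1 ⊕ ℤ/2 ⊕ ℤ/2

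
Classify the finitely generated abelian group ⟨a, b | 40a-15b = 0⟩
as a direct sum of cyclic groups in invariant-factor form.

Answer: M ≅ ℤ^1 ⊕ ℤ/5

Derivation:
rank_ℚ(R)=1; free=2−1=1
SNF(R) diag = [5] → torsion [5]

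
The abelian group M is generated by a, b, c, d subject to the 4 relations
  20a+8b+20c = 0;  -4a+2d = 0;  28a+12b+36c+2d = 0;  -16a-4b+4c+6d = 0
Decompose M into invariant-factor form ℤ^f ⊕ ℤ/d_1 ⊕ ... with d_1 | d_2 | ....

Answer: M ≅ ℤ/2 ⊕ ℤ/4 ⊕ ℤ/4 ⊕ ℤ/4

Derivation:
rank_ℚ(R)=4; free=4−4=0
SNF(R) diag = [2, 4, 4, 4] → torsion [2, 4, 4, 4]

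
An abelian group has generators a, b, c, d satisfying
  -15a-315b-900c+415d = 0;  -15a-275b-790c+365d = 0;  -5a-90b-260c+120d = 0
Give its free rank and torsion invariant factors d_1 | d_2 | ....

Answer: M ≅ ℤ^1 ⊕ ℤ/5 ⊕ ℤ/5 ⊕ ℤ/10

Derivation:
rank_ℚ(R)=3; free=4−3=1
SNF(R) diag = [5, 5, 10] → torsion [5, 5, 10]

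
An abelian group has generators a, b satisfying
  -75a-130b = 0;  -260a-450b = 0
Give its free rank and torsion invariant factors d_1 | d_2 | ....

rank_ℚ(R)=2; free=2−2=0
SNF(R) diag = [5, 10] → torsion [5, 10]

Answer: M ≅ ℤ/5 ⊕ ℤ/10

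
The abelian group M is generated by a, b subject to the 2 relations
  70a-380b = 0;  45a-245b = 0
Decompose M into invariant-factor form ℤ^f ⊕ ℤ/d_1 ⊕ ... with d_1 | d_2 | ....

Answer: M ≅ ℤ/5 ⊕ ℤ/10

Derivation:
rank_ℚ(R)=2; free=2−2=0
SNF(R) diag = [5, 10] → torsion [5, 10]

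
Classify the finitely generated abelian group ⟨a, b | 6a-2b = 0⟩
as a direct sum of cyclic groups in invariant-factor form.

rank_ℚ(R)=1; free=2−1=1
SNF(R) diag = [2] → torsion [2]

Answer: M ≅ ℤ^1 ⊕ ℤ/2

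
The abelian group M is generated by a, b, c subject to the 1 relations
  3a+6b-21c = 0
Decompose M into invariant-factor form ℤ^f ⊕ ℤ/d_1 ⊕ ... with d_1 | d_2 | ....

Answer: M ≅ ℤ^2 ⊕ ℤ/3

Derivation:
rank_ℚ(R)=1; free=3−1=2
SNF(R) diag = [3] → torsion [3]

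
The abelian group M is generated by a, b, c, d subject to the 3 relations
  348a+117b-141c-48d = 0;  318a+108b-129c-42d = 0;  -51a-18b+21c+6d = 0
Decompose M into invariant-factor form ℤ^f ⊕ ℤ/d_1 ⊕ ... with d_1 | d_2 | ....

rank_ℚ(R)=3; free=4−3=1
SNF(R) diag = [3, 3, 9] → torsion [3, 3, 9]

Answer: M ≅ ℤ^1 ⊕ ℤ/3 ⊕ ℤ/3 ⊕ ℤ/9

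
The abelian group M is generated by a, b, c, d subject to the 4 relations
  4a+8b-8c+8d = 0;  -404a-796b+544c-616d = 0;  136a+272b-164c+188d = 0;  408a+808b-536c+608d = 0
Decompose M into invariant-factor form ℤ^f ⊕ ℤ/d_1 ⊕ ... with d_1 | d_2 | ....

Answer: M ≅ ℤ/4 ⊕ ℤ/4 ⊕ ℤ/12 ⊕ ℤ/24

Derivation:
rank_ℚ(R)=4; free=4−4=0
SNF(R) diag = [4, 4, 12, 24] → torsion [4, 4, 12, 24]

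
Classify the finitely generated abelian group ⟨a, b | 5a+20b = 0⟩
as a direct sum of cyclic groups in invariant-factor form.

Answer: M ≅ ℤ^1 ⊕ ℤ/5

Derivation:
rank_ℚ(R)=1; free=2−1=1
SNF(R) diag = [5] → torsion [5]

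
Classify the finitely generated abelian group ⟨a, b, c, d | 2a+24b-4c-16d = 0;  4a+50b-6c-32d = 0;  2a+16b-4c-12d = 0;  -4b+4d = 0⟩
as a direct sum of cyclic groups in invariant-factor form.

rank_ℚ(R)=4; free=4−4=0
SNF(R) diag = [2, 2, 4, 4] → torsion [2, 2, 4, 4]

Answer: M ≅ ℤ/2 ⊕ ℤ/2 ⊕ ℤ/4 ⊕ ℤ/4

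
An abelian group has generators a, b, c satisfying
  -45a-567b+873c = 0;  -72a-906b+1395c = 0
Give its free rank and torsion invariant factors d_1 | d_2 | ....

rank_ℚ(R)=2; free=3−2=1
SNF(R) diag = [3, 9] → torsion [3, 9]

Answer: M ≅ ℤ^1 ⊕ ℤ/3 ⊕ ℤ/9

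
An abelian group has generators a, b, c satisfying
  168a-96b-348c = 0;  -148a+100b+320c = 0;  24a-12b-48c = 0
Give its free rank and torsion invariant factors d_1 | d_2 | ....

rank_ℚ(R)=3; free=3−3=0
SNF(R) diag = [4, 12, 12] → torsion [4, 12, 12]

Answer: M ≅ ℤ/4 ⊕ ℤ/12 ⊕ ℤ/12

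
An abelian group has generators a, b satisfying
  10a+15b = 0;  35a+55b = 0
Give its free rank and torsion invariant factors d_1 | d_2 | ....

Answer: M ≅ ℤ/5 ⊕ ℤ/5

Derivation:
rank_ℚ(R)=2; free=2−2=0
SNF(R) diag = [5, 5] → torsion [5, 5]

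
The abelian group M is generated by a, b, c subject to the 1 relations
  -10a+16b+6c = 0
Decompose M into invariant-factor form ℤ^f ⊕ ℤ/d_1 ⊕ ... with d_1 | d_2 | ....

rank_ℚ(R)=1; free=3−1=2
SNF(R) diag = [2] → torsion [2]

Answer: M ≅ ℤ^2 ⊕ ℤ/2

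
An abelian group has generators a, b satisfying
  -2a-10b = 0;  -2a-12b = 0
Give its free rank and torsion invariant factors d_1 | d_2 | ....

rank_ℚ(R)=2; free=2−2=0
SNF(R) diag = [2, 2] → torsion [2, 2]

Answer: M ≅ ℤ/2 ⊕ ℤ/2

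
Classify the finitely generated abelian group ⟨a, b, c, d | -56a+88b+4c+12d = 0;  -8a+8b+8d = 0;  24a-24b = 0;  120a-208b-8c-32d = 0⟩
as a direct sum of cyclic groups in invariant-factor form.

rank_ℚ(R)=4; free=4−4=0
SNF(R) diag = [4, 8, 24, 24] → torsion [4, 8, 24, 24]

Answer: M ≅ ℤ/4 ⊕ ℤ/8 ⊕ ℤ/24 ⊕ ℤ/24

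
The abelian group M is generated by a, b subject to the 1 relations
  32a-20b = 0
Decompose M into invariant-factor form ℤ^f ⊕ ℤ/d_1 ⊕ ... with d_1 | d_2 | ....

Answer: M ≅ ℤ^1 ⊕ ℤ/4

Derivation:
rank_ℚ(R)=1; free=2−1=1
SNF(R) diag = [4] → torsion [4]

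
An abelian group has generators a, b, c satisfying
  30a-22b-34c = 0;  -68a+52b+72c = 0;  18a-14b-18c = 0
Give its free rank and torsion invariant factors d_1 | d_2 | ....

Answer: M ≅ ℤ/2 ⊕ ℤ/4 ⊕ ℤ/4

Derivation:
rank_ℚ(R)=3; free=3−3=0
SNF(R) diag = [2, 4, 4] → torsion [2, 4, 4]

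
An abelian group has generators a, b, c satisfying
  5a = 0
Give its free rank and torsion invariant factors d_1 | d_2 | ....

rank_ℚ(R)=1; free=3−1=2
SNF(R) diag = [5] → torsion [5]

Answer: M ≅ ℤ^2 ⊕ ℤ/5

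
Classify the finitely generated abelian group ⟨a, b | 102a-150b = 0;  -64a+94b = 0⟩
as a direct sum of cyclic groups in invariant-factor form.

rank_ℚ(R)=2; free=2−2=0
SNF(R) diag = [2, 6] → torsion [2, 6]

Answer: M ≅ ℤ/2 ⊕ ℤ/6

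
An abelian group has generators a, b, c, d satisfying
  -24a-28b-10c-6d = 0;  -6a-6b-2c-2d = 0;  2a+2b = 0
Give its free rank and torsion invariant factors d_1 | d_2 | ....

rank_ℚ(R)=3; free=4−3=1
SNF(R) diag = [2, 2, 4] → torsion [2, 2, 4]

Answer: M ≅ ℤ^1 ⊕ ℤ/2 ⊕ ℤ/2 ⊕ ℤ/4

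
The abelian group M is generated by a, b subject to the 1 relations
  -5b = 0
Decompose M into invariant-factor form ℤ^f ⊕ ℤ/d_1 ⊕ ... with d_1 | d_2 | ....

rank_ℚ(R)=1; free=2−1=1
SNF(R) diag = [5] → torsion [5]

Answer: M ≅ ℤ^1 ⊕ ℤ/5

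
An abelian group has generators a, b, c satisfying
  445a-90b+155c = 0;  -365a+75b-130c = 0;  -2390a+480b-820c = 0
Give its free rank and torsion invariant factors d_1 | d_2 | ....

Answer: M ≅ ℤ/5 ⊕ ℤ/15 ⊕ ℤ/30

Derivation:
rank_ℚ(R)=3; free=3−3=0
SNF(R) diag = [5, 15, 30] → torsion [5, 15, 30]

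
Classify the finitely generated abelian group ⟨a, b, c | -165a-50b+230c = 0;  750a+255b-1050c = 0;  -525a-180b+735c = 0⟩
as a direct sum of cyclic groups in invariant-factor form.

Answer: M ≅ ℤ/5 ⊕ ℤ/15 ⊕ ℤ/15

Derivation:
rank_ℚ(R)=3; free=3−3=0
SNF(R) diag = [5, 15, 15] → torsion [5, 15, 15]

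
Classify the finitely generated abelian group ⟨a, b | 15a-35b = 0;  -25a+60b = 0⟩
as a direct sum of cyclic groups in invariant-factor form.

rank_ℚ(R)=2; free=2−2=0
SNF(R) diag = [5, 5] → torsion [5, 5]

Answer: M ≅ ℤ/5 ⊕ ℤ/5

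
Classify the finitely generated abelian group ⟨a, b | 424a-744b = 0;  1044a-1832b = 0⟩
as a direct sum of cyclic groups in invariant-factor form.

rank_ℚ(R)=2; free=2−2=0
SNF(R) diag = [4, 8] → torsion [4, 8]

Answer: M ≅ ℤ/4 ⊕ ℤ/8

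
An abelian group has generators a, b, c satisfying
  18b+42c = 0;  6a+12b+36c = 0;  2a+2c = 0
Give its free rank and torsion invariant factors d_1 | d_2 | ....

rank_ℚ(R)=3; free=3−3=0
SNF(R) diag = [2, 6, 6] → torsion [2, 6, 6]

Answer: M ≅ ℤ/2 ⊕ ℤ/6 ⊕ ℤ/6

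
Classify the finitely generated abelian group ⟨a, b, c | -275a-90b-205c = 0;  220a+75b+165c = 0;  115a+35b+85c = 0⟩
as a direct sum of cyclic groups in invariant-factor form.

Answer: M ≅ ℤ/5 ⊕ ℤ/5 ⊕ ℤ/5

Derivation:
rank_ℚ(R)=3; free=3−3=0
SNF(R) diag = [5, 5, 5] → torsion [5, 5, 5]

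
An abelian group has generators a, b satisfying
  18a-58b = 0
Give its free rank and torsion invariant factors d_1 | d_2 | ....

Answer: M ≅ ℤ^1 ⊕ ℤ/2

Derivation:
rank_ℚ(R)=1; free=2−1=1
SNF(R) diag = [2] → torsion [2]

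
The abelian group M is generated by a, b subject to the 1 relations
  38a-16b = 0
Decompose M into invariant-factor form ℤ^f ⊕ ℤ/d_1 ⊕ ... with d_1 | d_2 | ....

Answer: M ≅ ℤ^1 ⊕ ℤ/2

Derivation:
rank_ℚ(R)=1; free=2−1=1
SNF(R) diag = [2] → torsion [2]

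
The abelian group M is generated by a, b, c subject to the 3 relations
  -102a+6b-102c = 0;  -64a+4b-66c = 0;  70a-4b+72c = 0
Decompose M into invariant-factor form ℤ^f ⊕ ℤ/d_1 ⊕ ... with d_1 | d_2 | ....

Answer: M ≅ ℤ/2 ⊕ ℤ/6 ⊕ ℤ/6

Derivation:
rank_ℚ(R)=3; free=3−3=0
SNF(R) diag = [2, 6, 6] → torsion [2, 6, 6]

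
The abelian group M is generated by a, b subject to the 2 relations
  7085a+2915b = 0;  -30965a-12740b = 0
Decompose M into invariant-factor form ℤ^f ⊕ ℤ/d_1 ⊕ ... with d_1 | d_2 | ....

rank_ℚ(R)=2; free=2−2=0
SNF(R) diag = [5, 15] → torsion [5, 15]

Answer: M ≅ ℤ/5 ⊕ ℤ/15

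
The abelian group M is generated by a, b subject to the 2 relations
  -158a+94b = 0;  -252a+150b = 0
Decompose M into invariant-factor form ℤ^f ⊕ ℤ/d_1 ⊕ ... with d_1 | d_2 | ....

Answer: M ≅ ℤ/2 ⊕ ℤ/6

Derivation:
rank_ℚ(R)=2; free=2−2=0
SNF(R) diag = [2, 6] → torsion [2, 6]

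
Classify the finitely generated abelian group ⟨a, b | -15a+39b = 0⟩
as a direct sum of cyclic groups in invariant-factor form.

Answer: M ≅ ℤ^1 ⊕ ℤ/3

Derivation:
rank_ℚ(R)=1; free=2−1=1
SNF(R) diag = [3] → torsion [3]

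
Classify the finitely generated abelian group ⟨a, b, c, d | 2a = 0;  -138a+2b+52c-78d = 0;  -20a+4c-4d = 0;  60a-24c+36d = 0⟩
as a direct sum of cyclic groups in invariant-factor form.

Answer: M ≅ ℤ/2 ⊕ ℤ/2 ⊕ ℤ/4 ⊕ ℤ/12

Derivation:
rank_ℚ(R)=4; free=4−4=0
SNF(R) diag = [2, 2, 4, 12] → torsion [2, 2, 4, 12]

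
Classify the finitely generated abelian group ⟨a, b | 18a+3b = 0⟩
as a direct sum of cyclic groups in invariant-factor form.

rank_ℚ(R)=1; free=2−1=1
SNF(R) diag = [3] → torsion [3]

Answer: M ≅ ℤ^1 ⊕ ℤ/3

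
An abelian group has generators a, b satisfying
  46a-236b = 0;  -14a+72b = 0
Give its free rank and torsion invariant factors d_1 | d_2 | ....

Answer: M ≅ ℤ/2 ⊕ ℤ/4

Derivation:
rank_ℚ(R)=2; free=2−2=0
SNF(R) diag = [2, 4] → torsion [2, 4]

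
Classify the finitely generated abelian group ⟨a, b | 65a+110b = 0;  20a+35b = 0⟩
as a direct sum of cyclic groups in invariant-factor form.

rank_ℚ(R)=2; free=2−2=0
SNF(R) diag = [5, 15] → torsion [5, 15]

Answer: M ≅ ℤ/5 ⊕ ℤ/15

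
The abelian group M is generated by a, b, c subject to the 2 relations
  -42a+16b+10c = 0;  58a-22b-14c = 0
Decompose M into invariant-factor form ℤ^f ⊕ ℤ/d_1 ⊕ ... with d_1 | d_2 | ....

Answer: M ≅ ℤ^1 ⊕ ℤ/2 ⊕ ℤ/2

Derivation:
rank_ℚ(R)=2; free=3−2=1
SNF(R) diag = [2, 2] → torsion [2, 2]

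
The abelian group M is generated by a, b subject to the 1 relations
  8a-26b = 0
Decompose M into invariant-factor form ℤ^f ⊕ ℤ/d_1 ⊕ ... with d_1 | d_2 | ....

Answer: M ≅ ℤ^1 ⊕ ℤ/2

Derivation:
rank_ℚ(R)=1; free=2−1=1
SNF(R) diag = [2] → torsion [2]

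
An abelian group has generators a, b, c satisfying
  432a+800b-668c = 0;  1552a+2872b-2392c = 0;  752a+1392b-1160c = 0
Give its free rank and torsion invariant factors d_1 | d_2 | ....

rank_ℚ(R)=3; free=3−3=0
SNF(R) diag = [4, 8, 16] → torsion [4, 8, 16]

Answer: M ≅ ℤ/4 ⊕ ℤ/8 ⊕ ℤ/16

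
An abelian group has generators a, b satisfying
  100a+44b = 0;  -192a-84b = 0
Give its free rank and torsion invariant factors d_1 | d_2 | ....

rank_ℚ(R)=2; free=2−2=0
SNF(R) diag = [4, 12] → torsion [4, 12]

Answer: M ≅ ℤ/4 ⊕ ℤ/12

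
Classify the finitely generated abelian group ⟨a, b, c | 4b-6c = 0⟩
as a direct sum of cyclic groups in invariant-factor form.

Answer: M ≅ ℤ^2 ⊕ ℤ/2

Derivation:
rank_ℚ(R)=1; free=3−1=2
SNF(R) diag = [2] → torsion [2]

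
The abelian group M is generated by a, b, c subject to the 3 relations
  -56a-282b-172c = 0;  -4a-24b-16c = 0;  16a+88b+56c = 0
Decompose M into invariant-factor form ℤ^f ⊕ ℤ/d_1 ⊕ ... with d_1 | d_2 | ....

rank_ℚ(R)=3; free=3−3=0
SNF(R) diag = [2, 4, 8] → torsion [2, 4, 8]

Answer: M ≅ ℤ/2 ⊕ ℤ/4 ⊕ ℤ/8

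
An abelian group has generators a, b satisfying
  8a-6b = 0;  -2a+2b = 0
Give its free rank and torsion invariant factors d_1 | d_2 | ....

Answer: M ≅ ℤ/2 ⊕ ℤ/2

Derivation:
rank_ℚ(R)=2; free=2−2=0
SNF(R) diag = [2, 2] → torsion [2, 2]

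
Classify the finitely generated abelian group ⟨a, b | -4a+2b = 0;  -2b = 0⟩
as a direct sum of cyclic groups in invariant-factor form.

rank_ℚ(R)=2; free=2−2=0
SNF(R) diag = [2, 4] → torsion [2, 4]

Answer: M ≅ ℤ/2 ⊕ ℤ/4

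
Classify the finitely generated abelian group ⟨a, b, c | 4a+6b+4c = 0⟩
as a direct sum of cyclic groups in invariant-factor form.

rank_ℚ(R)=1; free=3−1=2
SNF(R) diag = [2] → torsion [2]

Answer: M ≅ ℤ^2 ⊕ ℤ/2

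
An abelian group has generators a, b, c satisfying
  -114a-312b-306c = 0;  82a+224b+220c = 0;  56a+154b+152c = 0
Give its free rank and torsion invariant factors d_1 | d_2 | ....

Answer: M ≅ ℤ/2 ⊕ ℤ/6 ⊕ ℤ/6

Derivation:
rank_ℚ(R)=3; free=3−3=0
SNF(R) diag = [2, 6, 6] → torsion [2, 6, 6]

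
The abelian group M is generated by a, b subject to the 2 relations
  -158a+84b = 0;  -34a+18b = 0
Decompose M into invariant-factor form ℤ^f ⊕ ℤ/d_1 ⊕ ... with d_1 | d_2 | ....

rank_ℚ(R)=2; free=2−2=0
SNF(R) diag = [2, 6] → torsion [2, 6]

Answer: M ≅ ℤ/2 ⊕ ℤ/6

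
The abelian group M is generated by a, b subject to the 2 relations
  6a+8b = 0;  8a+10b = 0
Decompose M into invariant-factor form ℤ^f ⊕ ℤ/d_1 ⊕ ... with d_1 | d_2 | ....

Answer: M ≅ ℤ/2 ⊕ ℤ/2

Derivation:
rank_ℚ(R)=2; free=2−2=0
SNF(R) diag = [2, 2] → torsion [2, 2]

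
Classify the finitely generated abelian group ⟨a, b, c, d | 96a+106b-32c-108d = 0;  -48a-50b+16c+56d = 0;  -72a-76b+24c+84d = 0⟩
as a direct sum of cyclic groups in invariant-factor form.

rank_ℚ(R)=3; free=4−3=1
SNF(R) diag = [2, 4, 8] → torsion [2, 4, 8]

Answer: M ≅ ℤ^1 ⊕ ℤ/2 ⊕ ℤ/4 ⊕ ℤ/8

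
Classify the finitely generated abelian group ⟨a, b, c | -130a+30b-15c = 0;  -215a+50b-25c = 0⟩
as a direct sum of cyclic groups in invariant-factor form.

Answer: M ≅ ℤ^1 ⊕ ℤ/5 ⊕ ℤ/5

Derivation:
rank_ℚ(R)=2; free=3−2=1
SNF(R) diag = [5, 5] → torsion [5, 5]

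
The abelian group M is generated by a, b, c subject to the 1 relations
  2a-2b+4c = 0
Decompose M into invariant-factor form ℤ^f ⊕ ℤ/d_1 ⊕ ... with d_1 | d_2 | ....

rank_ℚ(R)=1; free=3−1=2
SNF(R) diag = [2] → torsion [2]

Answer: M ≅ ℤ^2 ⊕ ℤ/2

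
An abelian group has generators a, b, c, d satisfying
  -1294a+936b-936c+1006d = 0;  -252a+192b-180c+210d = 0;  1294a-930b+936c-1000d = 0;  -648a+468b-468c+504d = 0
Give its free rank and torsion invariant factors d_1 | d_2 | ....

Answer: M ≅ ℤ/2 ⊕ ℤ/6 ⊕ ℤ/18 ⊕ ℤ/36

Derivation:
rank_ℚ(R)=4; free=4−4=0
SNF(R) diag = [2, 6, 18, 36] → torsion [2, 6, 18, 36]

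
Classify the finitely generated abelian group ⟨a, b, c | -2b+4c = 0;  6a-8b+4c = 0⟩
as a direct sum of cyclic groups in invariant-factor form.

rank_ℚ(R)=2; free=3−2=1
SNF(R) diag = [2, 6] → torsion [2, 6]

Answer: M ≅ ℤ^1 ⊕ ℤ/2 ⊕ ℤ/6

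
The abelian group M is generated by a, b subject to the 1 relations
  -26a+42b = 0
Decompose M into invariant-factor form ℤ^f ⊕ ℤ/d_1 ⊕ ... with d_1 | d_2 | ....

Answer: M ≅ ℤ^1 ⊕ ℤ/2

Derivation:
rank_ℚ(R)=1; free=2−1=1
SNF(R) diag = [2] → torsion [2]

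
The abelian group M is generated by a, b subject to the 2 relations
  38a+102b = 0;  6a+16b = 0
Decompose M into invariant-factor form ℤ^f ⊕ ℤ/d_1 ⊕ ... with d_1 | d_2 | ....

Answer: M ≅ ℤ/2 ⊕ ℤ/2

Derivation:
rank_ℚ(R)=2; free=2−2=0
SNF(R) diag = [2, 2] → torsion [2, 2]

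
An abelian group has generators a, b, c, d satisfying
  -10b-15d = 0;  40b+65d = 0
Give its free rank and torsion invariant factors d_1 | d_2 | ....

Answer: M ≅ ℤ^2 ⊕ ℤ/5 ⊕ ℤ/10

Derivation:
rank_ℚ(R)=2; free=4−2=2
SNF(R) diag = [5, 10] → torsion [5, 10]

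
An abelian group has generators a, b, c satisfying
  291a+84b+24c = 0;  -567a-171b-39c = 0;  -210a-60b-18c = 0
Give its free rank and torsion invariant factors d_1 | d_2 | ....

Answer: M ≅ ℤ/3 ⊕ ℤ/3 ⊕ ℤ/6

Derivation:
rank_ℚ(R)=3; free=3−3=0
SNF(R) diag = [3, 3, 6] → torsion [3, 3, 6]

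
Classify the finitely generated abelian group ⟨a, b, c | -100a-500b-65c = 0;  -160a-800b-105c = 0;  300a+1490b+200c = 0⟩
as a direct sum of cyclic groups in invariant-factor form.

rank_ℚ(R)=3; free=3−3=0
SNF(R) diag = [5, 10, 20] → torsion [5, 10, 20]

Answer: M ≅ ℤ/5 ⊕ ℤ/10 ⊕ ℤ/20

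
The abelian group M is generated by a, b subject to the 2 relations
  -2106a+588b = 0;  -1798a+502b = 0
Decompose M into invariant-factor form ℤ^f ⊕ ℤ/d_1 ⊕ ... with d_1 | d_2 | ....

Answer: M ≅ ℤ/2 ⊕ ℤ/6

Derivation:
rank_ℚ(R)=2; free=2−2=0
SNF(R) diag = [2, 6] → torsion [2, 6]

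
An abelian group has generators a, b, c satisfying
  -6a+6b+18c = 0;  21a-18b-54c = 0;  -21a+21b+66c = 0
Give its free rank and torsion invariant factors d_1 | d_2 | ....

Answer: M ≅ ℤ/3 ⊕ ℤ/3 ⊕ ℤ/6

Derivation:
rank_ℚ(R)=3; free=3−3=0
SNF(R) diag = [3, 3, 6] → torsion [3, 3, 6]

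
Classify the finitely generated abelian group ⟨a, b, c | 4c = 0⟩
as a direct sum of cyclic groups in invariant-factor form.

rank_ℚ(R)=1; free=3−1=2
SNF(R) diag = [4] → torsion [4]

Answer: M ≅ ℤ^2 ⊕ ℤ/4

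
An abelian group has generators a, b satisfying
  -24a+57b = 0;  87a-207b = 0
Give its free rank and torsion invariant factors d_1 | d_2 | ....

rank_ℚ(R)=2; free=2−2=0
SNF(R) diag = [3, 3] → torsion [3, 3]

Answer: M ≅ ℤ/3 ⊕ ℤ/3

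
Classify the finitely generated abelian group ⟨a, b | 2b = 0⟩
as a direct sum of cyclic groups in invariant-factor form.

Answer: M ≅ ℤ^1 ⊕ ℤ/2

Derivation:
rank_ℚ(R)=1; free=2−1=1
SNF(R) diag = [2] → torsion [2]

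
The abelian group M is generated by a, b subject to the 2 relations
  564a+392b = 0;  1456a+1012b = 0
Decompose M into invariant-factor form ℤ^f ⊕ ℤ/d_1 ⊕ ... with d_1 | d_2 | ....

Answer: M ≅ ℤ/4 ⊕ ℤ/4

Derivation:
rank_ℚ(R)=2; free=2−2=0
SNF(R) diag = [4, 4] → torsion [4, 4]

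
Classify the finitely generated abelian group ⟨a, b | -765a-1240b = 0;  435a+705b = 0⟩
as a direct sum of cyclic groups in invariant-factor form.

Answer: M ≅ ℤ/5 ⊕ ℤ/15

Derivation:
rank_ℚ(R)=2; free=2−2=0
SNF(R) diag = [5, 15] → torsion [5, 15]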